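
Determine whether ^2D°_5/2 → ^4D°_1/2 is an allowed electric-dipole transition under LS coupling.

forbidden

Initial level: S=1/2, L=2, J=5/2, parity odd. Final level: S=3/2, L=2, J=1/2, parity odd.
Parity must change: odd → odd — ✗.
ΔS = 0: S: 1/2 → 3/2 — ✗.
ΔL = 0, ±1 (not L=0↔0): L: 2 → 2, ΔL = +0 — ✓.
ΔJ = 0, ±1 (not J=0↔0): J: 5/2 → 1/2, ΔJ = -2 — ✗.
Rule(s) violated: parity, ΔS, ΔJ.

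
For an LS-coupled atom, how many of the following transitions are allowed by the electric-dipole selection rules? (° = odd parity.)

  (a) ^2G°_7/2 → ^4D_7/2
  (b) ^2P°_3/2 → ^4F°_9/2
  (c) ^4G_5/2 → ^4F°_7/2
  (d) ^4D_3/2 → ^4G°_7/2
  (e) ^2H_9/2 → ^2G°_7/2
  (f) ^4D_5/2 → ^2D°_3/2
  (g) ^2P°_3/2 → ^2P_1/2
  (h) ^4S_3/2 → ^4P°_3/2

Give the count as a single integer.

(a) forbidden (ΔS, ΔL fail)
(b) forbidden (parity, ΔS, ΔL, ΔJ fail)
(c) allowed
(d) forbidden (ΔL, ΔJ fail)
(e) allowed
(f) forbidden (ΔS fails)
(g) allowed
(h) allowed
Total allowed: 4 of 8.

4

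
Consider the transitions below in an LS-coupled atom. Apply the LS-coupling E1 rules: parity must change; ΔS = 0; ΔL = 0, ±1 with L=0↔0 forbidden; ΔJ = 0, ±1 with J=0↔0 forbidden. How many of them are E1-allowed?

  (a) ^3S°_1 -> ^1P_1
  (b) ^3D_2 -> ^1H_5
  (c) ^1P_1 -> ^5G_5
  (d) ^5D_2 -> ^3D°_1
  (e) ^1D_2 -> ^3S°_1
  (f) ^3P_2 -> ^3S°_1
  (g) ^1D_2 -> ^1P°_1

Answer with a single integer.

(a) forbidden (ΔS fails)
(b) forbidden (parity, ΔS, ΔL, ΔJ fail)
(c) forbidden (parity, ΔS, ΔL, ΔJ fail)
(d) forbidden (ΔS fails)
(e) forbidden (ΔS, ΔL fail)
(f) allowed
(g) allowed
Total allowed: 2 of 7.

2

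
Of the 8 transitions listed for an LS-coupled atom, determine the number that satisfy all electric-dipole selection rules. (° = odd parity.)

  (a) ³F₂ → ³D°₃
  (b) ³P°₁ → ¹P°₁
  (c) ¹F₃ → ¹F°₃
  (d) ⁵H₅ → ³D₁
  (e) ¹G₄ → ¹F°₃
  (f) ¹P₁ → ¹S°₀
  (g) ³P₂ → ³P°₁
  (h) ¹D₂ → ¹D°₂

6

(a) allowed
(b) forbidden (parity, ΔS fail)
(c) allowed
(d) forbidden (parity, ΔS, ΔL, ΔJ fail)
(e) allowed
(f) allowed
(g) allowed
(h) allowed
Total allowed: 6 of 8.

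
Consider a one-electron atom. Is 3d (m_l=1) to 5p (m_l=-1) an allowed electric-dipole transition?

l: 2 → 1 (Δl = -1). Δl = ±1 ok.
m_l: 1 → -1 (Δm_l = -2). |Δm_l| ≤ 1 fails.
The transition is electric-dipole forbidden.

forbidden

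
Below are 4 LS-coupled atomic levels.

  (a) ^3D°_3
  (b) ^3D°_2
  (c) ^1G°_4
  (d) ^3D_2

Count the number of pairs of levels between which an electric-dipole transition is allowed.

2

(a)–(b): forbidden (parity).
(a)–(c): forbidden (parity, ΔS, ΔL).
(a)–(d): allowed.
(b)–(c): forbidden (parity, ΔS, ΔL, ΔJ).
(b)–(d): allowed.
(c)–(d): forbidden (ΔS, ΔL, ΔJ).
Allowed pairs: 2 of 6.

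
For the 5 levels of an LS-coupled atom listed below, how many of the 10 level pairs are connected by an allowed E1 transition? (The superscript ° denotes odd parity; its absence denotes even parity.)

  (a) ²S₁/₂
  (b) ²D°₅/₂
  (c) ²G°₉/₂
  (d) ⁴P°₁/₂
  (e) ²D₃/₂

(a)–(b): forbidden (ΔL, ΔJ).
(a)–(c): forbidden (ΔL, ΔJ).
(a)–(d): forbidden (ΔS).
(a)–(e): forbidden (parity, ΔL).
(b)–(c): forbidden (parity, ΔL, ΔJ).
(b)–(d): forbidden (parity, ΔS, ΔJ).
(b)–(e): allowed.
(c)–(d): forbidden (parity, ΔS, ΔL, ΔJ).
(c)–(e): forbidden (ΔL, ΔJ).
(d)–(e): forbidden (ΔS).
Allowed pairs: 1 of 10.

1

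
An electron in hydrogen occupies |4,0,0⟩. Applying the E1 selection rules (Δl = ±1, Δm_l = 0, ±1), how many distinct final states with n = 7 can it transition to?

3

E1 requires Δl = ±1, so l_f ∈ {-1, 1}; with 0 ≤ l_f ≤ n_f−1 = 6, the allowed l_f values are {1}.
For l_f = 1: m_f ∈ {m_i−1, m_i, m_i+1} ∩ [−1, 1] = {-1, 0, 1} → 3 states.
Total: 3.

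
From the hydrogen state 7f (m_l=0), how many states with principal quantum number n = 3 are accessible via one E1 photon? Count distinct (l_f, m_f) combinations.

3

E1 requires Δl = ±1, so l_f ∈ {2, 4}; with 0 ≤ l_f ≤ n_f−1 = 2, the allowed l_f values are {2}.
For l_f = 2: m_f ∈ {m_i−1, m_i, m_i+1} ∩ [−2, 2] = {-1, 0, 1} → 3 states.
Total: 3.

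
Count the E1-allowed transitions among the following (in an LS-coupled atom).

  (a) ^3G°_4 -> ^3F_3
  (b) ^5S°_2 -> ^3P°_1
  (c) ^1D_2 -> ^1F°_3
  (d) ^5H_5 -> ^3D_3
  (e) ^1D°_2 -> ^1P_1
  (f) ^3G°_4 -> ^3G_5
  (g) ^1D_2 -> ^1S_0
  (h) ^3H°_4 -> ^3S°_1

(a) allowed
(b) forbidden (parity, ΔS fail)
(c) allowed
(d) forbidden (parity, ΔS, ΔL, ΔJ fail)
(e) allowed
(f) allowed
(g) forbidden (parity, ΔL, ΔJ fail)
(h) forbidden (parity, ΔL, ΔJ fail)
Total allowed: 4 of 8.

4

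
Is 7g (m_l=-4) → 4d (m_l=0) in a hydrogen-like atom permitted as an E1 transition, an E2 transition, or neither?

Δl = 2 − 4 = -2; l_i + l_f = 6.
Δm_l = +4.
E1 (Δl = ±1, |Δm_l| ≤ 1): not satisfied.
E2 (Δl = 0,±2, l_i+l_f ≥ 2, |Δm_l| ≤ 2): not satisfied.

neither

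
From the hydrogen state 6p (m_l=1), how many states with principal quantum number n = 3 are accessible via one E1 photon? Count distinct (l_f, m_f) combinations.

4

E1 requires Δl = ±1, so l_f ∈ {0, 2}; with 0 ≤ l_f ≤ n_f−1 = 2, the allowed l_f values are {0, 2}.
For l_f = 0: m_f ∈ {m_i−1, m_i, m_i+1} ∩ [−0, 0] = {0} → 1 state.
For l_f = 2: m_f ∈ {m_i−1, m_i, m_i+1} ∩ [−2, 2] = {0, 1, 2} → 3 states.
Total: 4.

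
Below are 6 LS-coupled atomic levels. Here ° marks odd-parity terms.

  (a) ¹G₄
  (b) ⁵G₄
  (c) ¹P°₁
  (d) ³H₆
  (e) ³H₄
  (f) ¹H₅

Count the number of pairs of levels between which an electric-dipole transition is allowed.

(a)–(b): forbidden (parity, ΔS).
(a)–(c): forbidden (ΔL, ΔJ).
(a)–(d): forbidden (parity, ΔS, ΔJ).
(a)–(e): forbidden (parity, ΔS).
(a)–(f): forbidden (parity).
(b)–(c): forbidden (ΔS, ΔL, ΔJ).
(b)–(d): forbidden (parity, ΔS, ΔJ).
(b)–(e): forbidden (parity, ΔS).
(b)–(f): forbidden (parity, ΔS).
(c)–(d): forbidden (ΔS, ΔL, ΔJ).
(c)–(e): forbidden (ΔS, ΔL, ΔJ).
(c)–(f): forbidden (ΔL, ΔJ).
(d)–(e): forbidden (parity, ΔJ).
(d)–(f): forbidden (parity, ΔS).
(e)–(f): forbidden (parity, ΔS).
Allowed pairs: 0 of 15.

0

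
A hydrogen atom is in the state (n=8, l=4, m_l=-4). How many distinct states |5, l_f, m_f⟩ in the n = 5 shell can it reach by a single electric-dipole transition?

E1 requires Δl = ±1, so l_f ∈ {3, 5}; with 0 ≤ l_f ≤ n_f−1 = 4, the allowed l_f values are {3}.
For l_f = 3: m_f ∈ {m_i−1, m_i, m_i+1} ∩ [−3, 3] = {-3} → 1 state.
Total: 1.

1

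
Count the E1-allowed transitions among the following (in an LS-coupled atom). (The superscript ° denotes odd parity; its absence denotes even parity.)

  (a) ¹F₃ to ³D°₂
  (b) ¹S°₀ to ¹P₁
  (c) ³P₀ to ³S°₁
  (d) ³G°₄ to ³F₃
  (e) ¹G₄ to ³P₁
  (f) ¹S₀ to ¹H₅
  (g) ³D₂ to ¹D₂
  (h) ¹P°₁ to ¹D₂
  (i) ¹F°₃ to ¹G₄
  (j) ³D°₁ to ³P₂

(a) forbidden (ΔS fails)
(b) allowed
(c) allowed
(d) allowed
(e) forbidden (parity, ΔS, ΔL, ΔJ fail)
(f) forbidden (parity, ΔL, ΔJ fail)
(g) forbidden (parity, ΔS fail)
(h) allowed
(i) allowed
(j) allowed
Total allowed: 6 of 10.

6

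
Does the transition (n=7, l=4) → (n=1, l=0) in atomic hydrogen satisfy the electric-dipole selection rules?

l: 4 → 0 (Δl = -4). Δl = ±1 ✗.
The transition is electric-dipole forbidden.

forbidden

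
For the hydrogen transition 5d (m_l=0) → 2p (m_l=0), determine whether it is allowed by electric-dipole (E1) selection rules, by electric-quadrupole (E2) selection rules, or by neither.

E1

Δl = 1 − 2 = -1; l_i + l_f = 3.
Δm_l = +0.
E1 (Δl = ±1, |Δm_l| ≤ 1): satisfied.
E2 (Δl = 0,±2, l_i+l_f ≥ 2, |Δm_l| ≤ 2): not satisfied.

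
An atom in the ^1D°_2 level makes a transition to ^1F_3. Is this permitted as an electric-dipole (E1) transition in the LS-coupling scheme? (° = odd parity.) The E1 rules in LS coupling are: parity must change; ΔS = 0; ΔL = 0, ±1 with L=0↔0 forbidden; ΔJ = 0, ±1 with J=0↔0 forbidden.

Parity must change: odd → even — passes.
ΔS = 0: S: 0 → 0 — passes.
ΔL = 0, ±1 (not L=0↔0): L: 2 → 3, ΔL = +1 — passes.
ΔJ = 0, ±1 (not J=0↔0): J: 2 → 3, ΔJ = +1 — passes.
All four E1 rules are satisfied.

allowed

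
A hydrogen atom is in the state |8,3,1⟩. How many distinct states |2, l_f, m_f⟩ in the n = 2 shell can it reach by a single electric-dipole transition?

0

E1 requires l_f ∈ {2, 4}, but neither lies in [0, 1], so no final state is reachable.
Total: 0.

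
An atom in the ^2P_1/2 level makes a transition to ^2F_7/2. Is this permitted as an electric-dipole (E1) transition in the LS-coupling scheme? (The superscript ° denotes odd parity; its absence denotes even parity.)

Reading off the term symbols: S 1/2→1/2, L 1→3, J 1/2→7/2, parity even→even.
ΔS = 0: S: 1/2 → 1/2 — satisfied.
Parity must change: even → even — violated.
ΔL = 0, ±1 (not L=0↔0): L: 1 → 3, ΔL = +2 — violated.
ΔJ = 0, ±1 (not J=0↔0): J: 1/2 → 7/2, ΔJ = +3 — violated.
Rule(s) violated: parity, ΔL, ΔJ.

forbidden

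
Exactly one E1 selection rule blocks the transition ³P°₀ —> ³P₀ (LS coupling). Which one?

the J=0 ↔ J=0 exclusion

ΔJ = 0, ±1 (not J=0↔0): J: 0 → 0, ΔJ = +0 — fails.
ΔS = 0: S: 1 → 1 — passes.
ΔL = 0, ±1 (not L=0↔0): L: 1 → 1, ΔL = +0 — passes.
Parity must change: odd → even — passes.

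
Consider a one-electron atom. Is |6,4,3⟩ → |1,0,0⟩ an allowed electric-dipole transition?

l: 4 → 0 (Δl = -4). Δl = ±1 violated.
Δm_l = 0 − (3) = -3. E1 requires Δm_l = 0, ±1: violated.
The transition is electric-dipole forbidden.

forbidden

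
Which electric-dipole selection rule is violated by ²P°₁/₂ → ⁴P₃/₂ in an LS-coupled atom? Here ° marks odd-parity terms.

Reading off the term symbols: S 1/2→3/2, L 1→1, J 1/2→3/2, parity odd→even.
Parity must change: odd → even — ok.
ΔS = 0: S: 1/2 → 3/2 — fails.
ΔL = 0, ±1 (not L=0↔0): L: 1 → 1, ΔL = +0 — ok.
ΔJ = 0, ±1 (not J=0↔0): J: 1/2 → 3/2, ΔJ = +1 — ok.

the ΔS = 0 rule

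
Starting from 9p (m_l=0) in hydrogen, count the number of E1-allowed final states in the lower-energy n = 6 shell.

4

E1 requires Δl = ±1, so l_f ∈ {0, 2}; with 0 ≤ l_f ≤ n_f−1 = 5, the allowed l_f values are {0, 2}.
For l_f = 0: m_f ∈ {m_i−1, m_i, m_i+1} ∩ [−0, 0] = {0} → 1 state.
For l_f = 2: m_f ∈ {m_i−1, m_i, m_i+1} ∩ [−2, 2] = {-1, 0, 1} → 3 states.
Total: 4.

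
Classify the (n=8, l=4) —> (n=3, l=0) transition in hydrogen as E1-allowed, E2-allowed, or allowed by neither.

neither

Δl = 0 − 4 = -4; l_i + l_f = 4.
E1 (Δl = ±1): not satisfied.
E2 (Δl = 0,±2, l_i+l_f ≥ 2): not satisfied.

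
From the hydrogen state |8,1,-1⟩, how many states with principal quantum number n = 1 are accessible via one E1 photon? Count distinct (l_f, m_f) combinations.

E1 requires Δl = ±1, so l_f ∈ {0, 2}; with 0 ≤ l_f ≤ n_f−1 = 0, the allowed l_f values are {0}.
For l_f = 0: m_f ∈ {m_i−1, m_i, m_i+1} ∩ [−0, 0] = {0} → 1 state.
Total: 1.

1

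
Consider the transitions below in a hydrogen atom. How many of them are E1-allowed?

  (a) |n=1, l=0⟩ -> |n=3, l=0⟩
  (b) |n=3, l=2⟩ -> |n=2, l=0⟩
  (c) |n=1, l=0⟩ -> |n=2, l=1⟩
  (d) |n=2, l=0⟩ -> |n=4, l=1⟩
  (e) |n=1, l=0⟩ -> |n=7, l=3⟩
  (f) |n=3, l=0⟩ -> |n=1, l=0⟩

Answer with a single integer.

2

(a) forbidden — Δl = +0 (E1 requires Δl = ±1)
(b) forbidden — Δl = -2 (E1 requires Δl = ±1)
(c) allowed
(d) allowed
(e) forbidden — Δl = +3 (E1 requires Δl = ±1)
(f) forbidden — Δl = +0 (E1 requires Δl = ±1)
Total allowed: 2 of 6.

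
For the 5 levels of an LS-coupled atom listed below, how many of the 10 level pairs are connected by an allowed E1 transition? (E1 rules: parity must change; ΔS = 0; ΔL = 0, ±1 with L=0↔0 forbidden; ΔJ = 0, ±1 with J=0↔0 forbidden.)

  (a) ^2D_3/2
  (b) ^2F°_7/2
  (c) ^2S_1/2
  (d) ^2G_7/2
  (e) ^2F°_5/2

(a)–(b): forbidden (ΔJ).
(a)–(c): forbidden (parity, ΔL).
(a)–(d): forbidden (parity, ΔL, ΔJ).
(a)–(e): allowed.
(b)–(c): forbidden (ΔL, ΔJ).
(b)–(d): allowed.
(b)–(e): forbidden (parity).
(c)–(d): forbidden (parity, ΔL, ΔJ).
(c)–(e): forbidden (ΔL, ΔJ).
(d)–(e): allowed.
Allowed pairs: 3 of 10.

3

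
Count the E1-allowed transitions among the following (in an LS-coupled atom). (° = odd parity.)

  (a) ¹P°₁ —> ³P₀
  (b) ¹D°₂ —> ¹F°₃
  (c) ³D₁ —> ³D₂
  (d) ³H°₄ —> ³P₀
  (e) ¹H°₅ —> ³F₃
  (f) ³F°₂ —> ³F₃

(a) forbidden (ΔS fails)
(b) forbidden (parity fails)
(c) forbidden (parity fails)
(d) forbidden (ΔL, ΔJ fail)
(e) forbidden (ΔS, ΔL, ΔJ fail)
(f) allowed
Total allowed: 1 of 6.

1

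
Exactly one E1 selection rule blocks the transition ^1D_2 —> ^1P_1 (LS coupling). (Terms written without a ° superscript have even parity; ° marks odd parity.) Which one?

Initial level: S=0, L=2, J=2, parity even. Final level: S=0, L=1, J=1, parity even.
Parity must change: even → even — violated.
ΔS = 0: S: 0 → 0 — satisfied.
ΔL = 0, ±1 (not L=0↔0): L: 2 → 1, ΔL = -1 — satisfied.
ΔJ = 0, ±1 (not J=0↔0): J: 2 → 1, ΔJ = -1 — satisfied.

parity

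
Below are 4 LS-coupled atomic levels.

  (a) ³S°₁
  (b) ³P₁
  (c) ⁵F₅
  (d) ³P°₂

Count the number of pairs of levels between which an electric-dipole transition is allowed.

(a)–(b): allowed.
(a)–(c): forbidden (ΔS, ΔL, ΔJ).
(a)–(d): forbidden (parity).
(b)–(c): forbidden (parity, ΔS, ΔL, ΔJ).
(b)–(d): allowed.
(c)–(d): forbidden (ΔS, ΔL, ΔJ).
Allowed pairs: 2 of 6.

2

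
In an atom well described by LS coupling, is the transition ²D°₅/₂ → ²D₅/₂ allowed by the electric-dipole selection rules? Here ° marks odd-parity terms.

allowed

Parity must change: odd → even — ok.
ΔS = 0: S: 1/2 → 1/2 — ok.
ΔL = 0, ±1 (not L=0↔0): L: 2 → 2, ΔL = +0 — ok.
ΔJ = 0, ±1 (not J=0↔0): J: 5/2 → 5/2, ΔJ = +0 — ok.
All four E1 rules are satisfied.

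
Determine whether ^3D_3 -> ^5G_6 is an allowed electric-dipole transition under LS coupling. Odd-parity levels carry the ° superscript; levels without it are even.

forbidden

Reading off the term symbols: S 1→2, L 2→4, J 3→6, parity even→even.
ΔJ = 0, ±1 (not J=0↔0): J: 3 → 6, ΔJ = +3 — ✗.
ΔS = 0: S: 1 → 2 — ✗.
ΔL = 0, ±1 (not L=0↔0): L: 2 → 4, ΔL = +2 — ✗.
Parity must change: even → even — ✗.
Rule(s) violated: parity, ΔS, ΔL, ΔJ.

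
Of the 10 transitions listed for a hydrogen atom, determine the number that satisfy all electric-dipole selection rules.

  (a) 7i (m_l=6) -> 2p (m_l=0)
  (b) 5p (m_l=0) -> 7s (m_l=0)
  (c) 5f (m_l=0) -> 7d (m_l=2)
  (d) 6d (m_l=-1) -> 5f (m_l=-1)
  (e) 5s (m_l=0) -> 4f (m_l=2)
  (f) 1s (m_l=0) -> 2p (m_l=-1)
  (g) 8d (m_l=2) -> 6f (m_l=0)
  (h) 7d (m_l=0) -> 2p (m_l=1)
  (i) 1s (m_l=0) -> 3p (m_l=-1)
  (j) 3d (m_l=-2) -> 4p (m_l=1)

(a) forbidden — Δl = -5 (E1 requires Δl = ±1); Δm_l = -6 (E1 requires Δm_l = 0, ±1)
(b) allowed
(c) forbidden — Δm_l = +2 (E1 requires Δm_l = 0, ±1)
(d) allowed
(e) forbidden — Δl = +3 (E1 requires Δl = ±1); Δm_l = +2 (E1 requires Δm_l = 0, ±1)
(f) allowed
(g) forbidden — Δm_l = -2 (E1 requires Δm_l = 0, ±1)
(h) allowed
(i) allowed
(j) forbidden — Δm_l = +3 (E1 requires Δm_l = 0, ±1)
Total allowed: 5 of 10.

5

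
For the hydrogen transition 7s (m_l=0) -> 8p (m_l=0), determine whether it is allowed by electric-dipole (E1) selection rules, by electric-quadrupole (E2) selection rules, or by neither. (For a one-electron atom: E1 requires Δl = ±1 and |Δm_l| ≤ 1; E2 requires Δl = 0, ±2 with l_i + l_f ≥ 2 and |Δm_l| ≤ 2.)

E1

Δl = 1 − 0 = +1; l_i + l_f = 1.
Δm_l = +0.
E1 (Δl = ±1, |Δm_l| ≤ 1): satisfied.
E2 (Δl = 0,±2, l_i+l_f ≥ 2, |Δm_l| ≤ 2): not satisfied.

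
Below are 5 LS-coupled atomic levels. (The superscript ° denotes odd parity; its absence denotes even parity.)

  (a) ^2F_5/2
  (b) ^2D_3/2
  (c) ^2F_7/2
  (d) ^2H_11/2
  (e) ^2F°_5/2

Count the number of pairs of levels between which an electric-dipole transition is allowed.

3

(a)–(b): forbidden (parity).
(a)–(c): forbidden (parity).
(a)–(d): forbidden (parity, ΔL, ΔJ).
(a)–(e): allowed.
(b)–(c): forbidden (parity, ΔJ).
(b)–(d): forbidden (parity, ΔL, ΔJ).
(b)–(e): allowed.
(c)–(d): forbidden (parity, ΔL, ΔJ).
(c)–(e): allowed.
(d)–(e): forbidden (ΔL, ΔJ).
Allowed pairs: 3 of 10.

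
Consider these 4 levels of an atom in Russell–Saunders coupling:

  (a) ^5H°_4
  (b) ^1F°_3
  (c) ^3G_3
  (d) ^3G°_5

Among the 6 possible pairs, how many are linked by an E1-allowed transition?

(a)–(b): forbidden (parity, ΔS, ΔL).
(a)–(c): forbidden (ΔS).
(a)–(d): forbidden (parity, ΔS).
(b)–(c): forbidden (ΔS).
(b)–(d): forbidden (parity, ΔS, ΔJ).
(c)–(d): forbidden (ΔJ).
Allowed pairs: 0 of 6.

0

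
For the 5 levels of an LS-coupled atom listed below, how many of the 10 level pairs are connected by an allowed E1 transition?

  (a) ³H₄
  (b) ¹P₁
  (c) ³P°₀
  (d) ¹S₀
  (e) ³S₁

1

(a)–(b): forbidden (parity, ΔS, ΔL, ΔJ).
(a)–(c): forbidden (ΔL, ΔJ).
(a)–(d): forbidden (parity, ΔS, ΔL, ΔJ).
(a)–(e): forbidden (parity, ΔL, ΔJ).
(b)–(c): forbidden (ΔS).
(b)–(d): forbidden (parity).
(b)–(e): forbidden (parity, ΔS).
(c)–(d): forbidden (ΔS, ΔJ).
(c)–(e): allowed.
(d)–(e): forbidden (parity, ΔS, ΔL).
Allowed pairs: 1 of 10.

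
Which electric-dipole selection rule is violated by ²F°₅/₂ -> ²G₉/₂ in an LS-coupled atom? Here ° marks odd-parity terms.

Initial level: S=1/2, L=3, J=5/2, parity odd. Final level: S=1/2, L=4, J=9/2, parity even.
Parity must change: odd → even — passes.
ΔS = 0: S: 1/2 → 1/2 — passes.
ΔL = 0, ±1 (not L=0↔0): L: 3 → 4, ΔL = +1 — passes.
ΔJ = 0, ±1 (not J=0↔0): J: 5/2 → 9/2, ΔJ = +2 — fails.

the ΔJ = 0, ±1 rule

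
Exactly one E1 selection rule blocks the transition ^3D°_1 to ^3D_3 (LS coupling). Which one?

Parity must change: odd → even — passes.
ΔS = 0: S: 1 → 1 — passes.
ΔL = 0, ±1 (not L=0↔0): L: 2 → 2, ΔL = +0 — passes.
ΔJ = 0, ±1 (not J=0↔0): J: 1 → 3, ΔJ = +2 — fails.

the ΔJ = 0, ±1 rule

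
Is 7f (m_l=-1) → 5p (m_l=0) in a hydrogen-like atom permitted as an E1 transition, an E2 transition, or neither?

Δl = 1 − 3 = -2; l_i + l_f = 4.
Δm_l = +1.
E1 (Δl = ±1, |Δm_l| ≤ 1): not satisfied.
E2 (Δl = 0,±2, l_i+l_f ≥ 2, |Δm_l| ≤ 2): satisfied.

E2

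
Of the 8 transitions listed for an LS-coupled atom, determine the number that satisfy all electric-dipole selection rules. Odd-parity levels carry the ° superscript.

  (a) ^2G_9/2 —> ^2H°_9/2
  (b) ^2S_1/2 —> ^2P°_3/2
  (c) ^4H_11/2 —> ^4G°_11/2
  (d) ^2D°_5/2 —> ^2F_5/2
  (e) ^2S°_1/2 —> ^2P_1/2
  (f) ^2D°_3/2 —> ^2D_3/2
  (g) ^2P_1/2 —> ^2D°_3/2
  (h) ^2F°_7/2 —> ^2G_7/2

8

(a) allowed
(b) allowed
(c) allowed
(d) allowed
(e) allowed
(f) allowed
(g) allowed
(h) allowed
Total allowed: 8 of 8.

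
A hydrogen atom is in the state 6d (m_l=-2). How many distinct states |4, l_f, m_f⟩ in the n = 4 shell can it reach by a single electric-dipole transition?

4

E1 requires Δl = ±1, so l_f ∈ {1, 3}; with 0 ≤ l_f ≤ n_f−1 = 3, the allowed l_f values are {1, 3}.
For l_f = 1: m_f ∈ {m_i−1, m_i, m_i+1} ∩ [−1, 1] = {-1} → 1 state.
For l_f = 3: m_f ∈ {m_i−1, m_i, m_i+1} ∩ [−3, 3] = {-3, -2, -1} → 3 states.
Total: 4.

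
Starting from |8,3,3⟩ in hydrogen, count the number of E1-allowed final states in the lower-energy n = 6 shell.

E1 requires Δl = ±1, so l_f ∈ {2, 4}; with 0 ≤ l_f ≤ n_f−1 = 5, the allowed l_f values are {2, 4}.
For l_f = 2: m_f ∈ {m_i−1, m_i, m_i+1} ∩ [−2, 2] = {2} → 1 state.
For l_f = 4: m_f ∈ {m_i−1, m_i, m_i+1} ∩ [−4, 4] = {2, 3, 4} → 3 states.
Total: 4.

4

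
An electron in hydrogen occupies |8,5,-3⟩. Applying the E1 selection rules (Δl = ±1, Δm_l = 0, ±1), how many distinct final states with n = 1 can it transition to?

E1 requires l_f ∈ {4, 6}, but neither lies in [0, 0], so no final state is reachable.
Total: 0.

0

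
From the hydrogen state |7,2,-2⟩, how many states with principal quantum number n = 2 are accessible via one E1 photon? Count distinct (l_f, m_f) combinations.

E1 requires Δl = ±1, so l_f ∈ {1, 3}; with 0 ≤ l_f ≤ n_f−1 = 1, the allowed l_f values are {1}.
For l_f = 1: m_f ∈ {m_i−1, m_i, m_i+1} ∩ [−1, 1] = {-1} → 1 state.
Total: 1.

1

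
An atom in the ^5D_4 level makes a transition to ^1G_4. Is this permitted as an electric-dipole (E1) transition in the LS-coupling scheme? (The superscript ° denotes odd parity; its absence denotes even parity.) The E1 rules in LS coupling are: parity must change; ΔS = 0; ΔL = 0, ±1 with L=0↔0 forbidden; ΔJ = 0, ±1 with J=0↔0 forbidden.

forbidden

ΔL = 0, ±1 (not L=0↔0): L: 2 → 4, ΔL = +2 — fails.
Parity must change: even → even — fails.
ΔS = 0: S: 2 → 0 — fails.
ΔJ = 0, ±1 (not J=0↔0): J: 4 → 4, ΔJ = +0 — ok.
Rule(s) violated: parity, ΔS, ΔL.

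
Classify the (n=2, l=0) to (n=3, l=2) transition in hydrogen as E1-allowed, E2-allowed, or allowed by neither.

Δl = 2 − 0 = +2; l_i + l_f = 2.
E1 (Δl = ±1): not satisfied.
E2 (Δl = 0,±2, l_i+l_f ≥ 2): satisfied.

E2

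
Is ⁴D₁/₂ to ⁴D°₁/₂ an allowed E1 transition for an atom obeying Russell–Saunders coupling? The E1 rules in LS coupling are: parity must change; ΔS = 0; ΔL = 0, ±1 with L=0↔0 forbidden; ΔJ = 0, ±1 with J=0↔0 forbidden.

allowed

Initial level: S=3/2, L=2, J=1/2, parity even. Final level: S=3/2, L=2, J=1/2, parity odd.
Parity must change: even → odd — ✓.
ΔS = 0: S: 3/2 → 3/2 — ✓.
ΔL = 0, ±1 (not L=0↔0): L: 2 → 2, ΔL = +0 — ✓.
ΔJ = 0, ±1 (not J=0↔0): J: 1/2 → 1/2, ΔJ = +0 — ✓.
All four E1 rules are satisfied.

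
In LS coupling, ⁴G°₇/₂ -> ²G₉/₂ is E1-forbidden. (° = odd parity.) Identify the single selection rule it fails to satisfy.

Initial level: S=3/2, L=4, J=7/2, parity odd. Final level: S=1/2, L=4, J=9/2, parity even.
ΔL = 0, ±1 (not L=0↔0): L: 4 → 4, ΔL = +0 — ok.
Parity must change: odd → even — ok.
ΔS = 0: S: 3/2 → 1/2 — fails.
ΔJ = 0, ±1 (not J=0↔0): J: 7/2 → 9/2, ΔJ = +1 — ok.

the ΔS = 0 rule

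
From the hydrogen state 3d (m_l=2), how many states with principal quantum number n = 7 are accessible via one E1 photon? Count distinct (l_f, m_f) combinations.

4

E1 requires Δl = ±1, so l_f ∈ {1, 3}; with 0 ≤ l_f ≤ n_f−1 = 6, the allowed l_f values are {1, 3}.
For l_f = 1: m_f ∈ {m_i−1, m_i, m_i+1} ∩ [−1, 1] = {1} → 1 state.
For l_f = 3: m_f ∈ {m_i−1, m_i, m_i+1} ∩ [−3, 3] = {1, 2, 3} → 3 states.
Total: 4.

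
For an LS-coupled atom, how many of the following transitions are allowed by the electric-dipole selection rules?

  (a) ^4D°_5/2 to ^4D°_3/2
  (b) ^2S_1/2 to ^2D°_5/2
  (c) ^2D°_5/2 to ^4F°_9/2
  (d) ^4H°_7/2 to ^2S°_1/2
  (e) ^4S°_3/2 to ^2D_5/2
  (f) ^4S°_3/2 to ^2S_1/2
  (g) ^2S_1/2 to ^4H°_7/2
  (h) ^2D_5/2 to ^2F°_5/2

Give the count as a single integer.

(a) forbidden (parity fails)
(b) forbidden (ΔL, ΔJ fail)
(c) forbidden (parity, ΔS, ΔJ fail)
(d) forbidden (parity, ΔS, ΔL, ΔJ fail)
(e) forbidden (ΔS, ΔL fail)
(f) forbidden (ΔS, ΔL fail)
(g) forbidden (ΔS, ΔL, ΔJ fail)
(h) allowed
Total allowed: 1 of 8.

1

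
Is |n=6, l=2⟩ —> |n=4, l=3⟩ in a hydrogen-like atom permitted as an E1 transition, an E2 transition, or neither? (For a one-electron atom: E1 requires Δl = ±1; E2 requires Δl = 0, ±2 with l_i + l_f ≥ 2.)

Δl = 3 − 2 = +1; l_i + l_f = 5.
E1 (Δl = ±1): satisfied.
E2 (Δl = 0,±2, l_i+l_f ≥ 2): not satisfied.

E1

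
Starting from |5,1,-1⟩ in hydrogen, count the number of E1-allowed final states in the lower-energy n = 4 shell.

4

E1 requires Δl = ±1, so l_f ∈ {0, 2}; with 0 ≤ l_f ≤ n_f−1 = 3, the allowed l_f values are {0, 2}.
For l_f = 0: m_f ∈ {m_i−1, m_i, m_i+1} ∩ [−0, 0] = {0} → 1 state.
For l_f = 2: m_f ∈ {m_i−1, m_i, m_i+1} ∩ [−2, 2] = {-2, -1, 0} → 3 states.
Total: 4.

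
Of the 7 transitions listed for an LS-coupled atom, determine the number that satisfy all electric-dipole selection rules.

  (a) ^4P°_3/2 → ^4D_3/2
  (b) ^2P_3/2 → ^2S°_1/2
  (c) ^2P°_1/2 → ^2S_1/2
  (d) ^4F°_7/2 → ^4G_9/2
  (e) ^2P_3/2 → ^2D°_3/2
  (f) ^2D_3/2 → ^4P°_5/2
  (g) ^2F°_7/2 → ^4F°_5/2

(a) allowed
(b) allowed
(c) allowed
(d) allowed
(e) allowed
(f) forbidden (ΔS fails)
(g) forbidden (parity, ΔS fail)
Total allowed: 5 of 7.

5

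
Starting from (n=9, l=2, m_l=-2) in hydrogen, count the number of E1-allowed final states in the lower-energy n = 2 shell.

E1 requires Δl = ±1, so l_f ∈ {1, 3}; with 0 ≤ l_f ≤ n_f−1 = 1, the allowed l_f values are {1}.
For l_f = 1: m_f ∈ {m_i−1, m_i, m_i+1} ∩ [−1, 1] = {-1} → 1 state.
Total: 1.

1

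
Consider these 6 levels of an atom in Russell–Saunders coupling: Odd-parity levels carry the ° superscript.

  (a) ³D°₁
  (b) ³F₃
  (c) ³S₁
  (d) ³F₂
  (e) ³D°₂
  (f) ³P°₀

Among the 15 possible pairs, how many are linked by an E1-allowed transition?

(a)–(b): forbidden (ΔJ).
(a)–(c): forbidden (ΔL).
(a)–(d): allowed.
(a)–(e): forbidden (parity).
(a)–(f): forbidden (parity).
(b)–(c): forbidden (parity, ΔL, ΔJ).
(b)–(d): forbidden (parity).
(b)–(e): allowed.
(b)–(f): forbidden (ΔL, ΔJ).
(c)–(d): forbidden (parity, ΔL).
(c)–(e): forbidden (ΔL).
(c)–(f): allowed.
(d)–(e): allowed.
(d)–(f): forbidden (ΔL, ΔJ).
(e)–(f): forbidden (parity, ΔJ).
Allowed pairs: 4 of 15.

4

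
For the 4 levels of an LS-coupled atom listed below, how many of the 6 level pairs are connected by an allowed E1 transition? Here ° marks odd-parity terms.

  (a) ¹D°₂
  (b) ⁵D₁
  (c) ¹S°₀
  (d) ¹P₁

(a)–(b): forbidden (ΔS).
(a)–(c): forbidden (parity, ΔL, ΔJ).
(a)–(d): allowed.
(b)–(c): forbidden (ΔS, ΔL).
(b)–(d): forbidden (parity, ΔS).
(c)–(d): allowed.
Allowed pairs: 2 of 6.

2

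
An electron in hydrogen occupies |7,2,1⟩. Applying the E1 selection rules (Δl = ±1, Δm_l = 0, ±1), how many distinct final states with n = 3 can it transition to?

E1 requires Δl = ±1, so l_f ∈ {1, 3}; with 0 ≤ l_f ≤ n_f−1 = 2, the allowed l_f values are {1}.
For l_f = 1: m_f ∈ {m_i−1, m_i, m_i+1} ∩ [−1, 1] = {0, 1} → 2 states.
Total: 2.

2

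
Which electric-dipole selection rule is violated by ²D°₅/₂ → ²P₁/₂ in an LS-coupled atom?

Initial level: S=1/2, L=2, J=5/2, parity odd. Final level: S=1/2, L=1, J=1/2, parity even.
ΔL = 0, ±1 (not L=0↔0): L: 2 → 1, ΔL = -1 — ok.
Parity must change: odd → even — ok.
ΔJ = 0, ±1 (not J=0↔0): J: 5/2 → 1/2, ΔJ = -2 — fails.
ΔS = 0: S: 1/2 → 1/2 — ok.

the ΔJ = 0, ±1 rule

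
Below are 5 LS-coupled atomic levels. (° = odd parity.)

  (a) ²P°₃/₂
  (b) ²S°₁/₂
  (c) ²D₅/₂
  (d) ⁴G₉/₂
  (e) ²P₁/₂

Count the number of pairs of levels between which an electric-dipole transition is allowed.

3

(a)–(b): forbidden (parity).
(a)–(c): allowed.
(a)–(d): forbidden (ΔS, ΔL, ΔJ).
(a)–(e): allowed.
(b)–(c): forbidden (ΔL, ΔJ).
(b)–(d): forbidden (ΔS, ΔL, ΔJ).
(b)–(e): allowed.
(c)–(d): forbidden (parity, ΔS, ΔL, ΔJ).
(c)–(e): forbidden (parity, ΔJ).
(d)–(e): forbidden (parity, ΔS, ΔL, ΔJ).
Allowed pairs: 3 of 10.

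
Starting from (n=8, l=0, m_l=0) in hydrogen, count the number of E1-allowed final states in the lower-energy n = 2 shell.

E1 requires Δl = ±1, so l_f ∈ {-1, 1}; with 0 ≤ l_f ≤ n_f−1 = 1, the allowed l_f values are {1}.
For l_f = 1: m_f ∈ {m_i−1, m_i, m_i+1} ∩ [−1, 1] = {-1, 0, 1} → 3 states.
Total: 3.

3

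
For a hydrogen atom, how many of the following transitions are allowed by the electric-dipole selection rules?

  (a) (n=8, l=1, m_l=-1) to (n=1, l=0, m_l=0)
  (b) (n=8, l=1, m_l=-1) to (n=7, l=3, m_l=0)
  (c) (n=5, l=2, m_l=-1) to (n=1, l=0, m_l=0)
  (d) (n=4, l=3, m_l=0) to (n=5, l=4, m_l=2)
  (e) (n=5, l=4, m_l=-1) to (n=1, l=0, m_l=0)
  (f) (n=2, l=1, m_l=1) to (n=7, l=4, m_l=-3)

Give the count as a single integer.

(a) allowed
(b) forbidden — Δl = +2 (E1 requires Δl = ±1)
(c) forbidden — Δl = -2 (E1 requires Δl = ±1)
(d) forbidden — Δm_l = +2 (E1 requires Δm_l = 0, ±1)
(e) forbidden — Δl = -4 (E1 requires Δl = ±1)
(f) forbidden — Δl = +3 (E1 requires Δl = ±1); Δm_l = -4 (E1 requires Δm_l = 0, ±1)
Total allowed: 1 of 6.

1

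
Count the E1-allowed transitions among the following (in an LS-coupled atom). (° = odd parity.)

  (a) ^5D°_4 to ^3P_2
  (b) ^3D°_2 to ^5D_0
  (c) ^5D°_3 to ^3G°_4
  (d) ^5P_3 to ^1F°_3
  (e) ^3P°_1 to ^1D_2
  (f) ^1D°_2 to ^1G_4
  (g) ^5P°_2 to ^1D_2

(a) forbidden (ΔS, ΔJ fail)
(b) forbidden (ΔS, ΔJ fail)
(c) forbidden (parity, ΔS, ΔL fail)
(d) forbidden (ΔS, ΔL fail)
(e) forbidden (ΔS fails)
(f) forbidden (ΔL, ΔJ fail)
(g) forbidden (ΔS fails)
Total allowed: 0 of 7.

0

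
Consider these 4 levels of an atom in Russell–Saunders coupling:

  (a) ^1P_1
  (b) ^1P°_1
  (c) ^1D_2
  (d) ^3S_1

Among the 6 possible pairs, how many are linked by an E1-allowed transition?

2

(a)–(b): allowed.
(a)–(c): forbidden (parity).
(a)–(d): forbidden (parity, ΔS).
(b)–(c): allowed.
(b)–(d): forbidden (ΔS).
(c)–(d): forbidden (parity, ΔS, ΔL).
Allowed pairs: 2 of 6.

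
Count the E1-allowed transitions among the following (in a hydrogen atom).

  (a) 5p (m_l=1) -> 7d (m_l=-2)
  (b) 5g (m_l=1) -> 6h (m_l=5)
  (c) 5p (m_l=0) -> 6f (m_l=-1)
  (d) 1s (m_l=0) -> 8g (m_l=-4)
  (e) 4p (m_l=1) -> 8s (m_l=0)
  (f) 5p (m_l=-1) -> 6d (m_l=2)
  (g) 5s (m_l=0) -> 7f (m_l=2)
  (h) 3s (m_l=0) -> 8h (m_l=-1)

1

(a) forbidden — Δm_l = -3 (E1 requires Δm_l = 0, ±1)
(b) forbidden — Δm_l = +4 (E1 requires Δm_l = 0, ±1)
(c) forbidden — Δl = +2 (E1 requires Δl = ±1)
(d) forbidden — Δl = +4 (E1 requires Δl = ±1); Δm_l = -4 (E1 requires Δm_l = 0, ±1)
(e) allowed
(f) forbidden — Δm_l = +3 (E1 requires Δm_l = 0, ±1)
(g) forbidden — Δl = +3 (E1 requires Δl = ±1); Δm_l = +2 (E1 requires Δm_l = 0, ±1)
(h) forbidden — Δl = +5 (E1 requires Δl = ±1)
Total allowed: 1 of 8.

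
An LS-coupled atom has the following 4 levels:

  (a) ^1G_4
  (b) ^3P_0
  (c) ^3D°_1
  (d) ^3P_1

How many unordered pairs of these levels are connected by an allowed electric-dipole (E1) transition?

(a)–(b): forbidden (parity, ΔS, ΔL, ΔJ).
(a)–(c): forbidden (ΔS, ΔL, ΔJ).
(a)–(d): forbidden (parity, ΔS, ΔL, ΔJ).
(b)–(c): allowed.
(b)–(d): forbidden (parity).
(c)–(d): allowed.
Allowed pairs: 2 of 6.

2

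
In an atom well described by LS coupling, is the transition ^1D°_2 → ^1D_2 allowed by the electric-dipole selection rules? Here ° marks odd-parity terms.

allowed

Parity must change: odd → even — passes.
ΔS = 0: S: 0 → 0 — passes.
ΔL = 0, ±1 (not L=0↔0): L: 2 → 2, ΔL = +0 — passes.
ΔJ = 0, ±1 (not J=0↔0): J: 2 → 2, ΔJ = +0 — passes.
All four E1 rules are satisfied.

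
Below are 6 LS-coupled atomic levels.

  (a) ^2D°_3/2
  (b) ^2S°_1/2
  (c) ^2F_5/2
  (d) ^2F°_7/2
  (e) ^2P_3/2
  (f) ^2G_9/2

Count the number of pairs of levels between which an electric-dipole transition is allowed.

(a)–(b): forbidden (parity, ΔL).
(a)–(c): allowed.
(a)–(d): forbidden (parity, ΔJ).
(a)–(e): allowed.
(a)–(f): forbidden (ΔL, ΔJ).
(b)–(c): forbidden (ΔL, ΔJ).
(b)–(d): forbidden (parity, ΔL, ΔJ).
(b)–(e): allowed.
(b)–(f): forbidden (ΔL, ΔJ).
(c)–(d): allowed.
(c)–(e): forbidden (parity, ΔL).
(c)–(f): forbidden (parity, ΔJ).
(d)–(e): forbidden (ΔL, ΔJ).
(d)–(f): allowed.
(e)–(f): forbidden (parity, ΔL, ΔJ).
Allowed pairs: 5 of 15.

5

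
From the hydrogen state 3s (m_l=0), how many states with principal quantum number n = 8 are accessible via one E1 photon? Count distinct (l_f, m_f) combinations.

E1 requires Δl = ±1, so l_f ∈ {-1, 1}; with 0 ≤ l_f ≤ n_f−1 = 7, the allowed l_f values are {1}.
For l_f = 1: m_f ∈ {m_i−1, m_i, m_i+1} ∩ [−1, 1] = {-1, 0, 1} → 3 states.
Total: 3.

3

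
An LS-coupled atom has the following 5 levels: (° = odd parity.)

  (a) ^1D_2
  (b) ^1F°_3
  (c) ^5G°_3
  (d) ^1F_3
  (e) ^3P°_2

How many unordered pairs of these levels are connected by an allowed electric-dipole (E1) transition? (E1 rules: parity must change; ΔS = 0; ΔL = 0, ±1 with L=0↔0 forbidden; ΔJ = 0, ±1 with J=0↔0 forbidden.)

2

(a)–(b): allowed.
(a)–(c): forbidden (ΔS, ΔL).
(a)–(d): forbidden (parity).
(a)–(e): forbidden (ΔS).
(b)–(c): forbidden (parity, ΔS).
(b)–(d): allowed.
(b)–(e): forbidden (parity, ΔS, ΔL).
(c)–(d): forbidden (ΔS).
(c)–(e): forbidden (parity, ΔS, ΔL).
(d)–(e): forbidden (ΔS, ΔL).
Allowed pairs: 2 of 10.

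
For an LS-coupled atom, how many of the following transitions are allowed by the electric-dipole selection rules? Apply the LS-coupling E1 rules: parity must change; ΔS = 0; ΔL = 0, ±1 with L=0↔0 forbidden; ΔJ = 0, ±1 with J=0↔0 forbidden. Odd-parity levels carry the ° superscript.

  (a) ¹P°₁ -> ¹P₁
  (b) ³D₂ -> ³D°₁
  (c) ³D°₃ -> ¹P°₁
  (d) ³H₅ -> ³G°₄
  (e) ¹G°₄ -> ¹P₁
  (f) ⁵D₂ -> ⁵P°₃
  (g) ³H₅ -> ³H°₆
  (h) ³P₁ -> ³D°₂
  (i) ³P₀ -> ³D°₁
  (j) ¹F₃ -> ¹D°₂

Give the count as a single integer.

8

(a) allowed
(b) allowed
(c) forbidden (parity, ΔS, ΔJ fail)
(d) allowed
(e) forbidden (ΔL, ΔJ fail)
(f) allowed
(g) allowed
(h) allowed
(i) allowed
(j) allowed
Total allowed: 8 of 10.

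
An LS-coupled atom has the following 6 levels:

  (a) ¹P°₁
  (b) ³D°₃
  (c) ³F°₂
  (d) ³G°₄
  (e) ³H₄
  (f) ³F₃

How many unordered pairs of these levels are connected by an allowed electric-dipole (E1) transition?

4

(a)–(b): forbidden (parity, ΔS, ΔJ).
(a)–(c): forbidden (parity, ΔS, ΔL).
(a)–(d): forbidden (parity, ΔS, ΔL, ΔJ).
(a)–(e): forbidden (ΔS, ΔL, ΔJ).
(a)–(f): forbidden (ΔS, ΔL, ΔJ).
(b)–(c): forbidden (parity).
(b)–(d): forbidden (parity, ΔL).
(b)–(e): forbidden (ΔL).
(b)–(f): allowed.
(c)–(d): forbidden (parity, ΔJ).
(c)–(e): forbidden (ΔL, ΔJ).
(c)–(f): allowed.
(d)–(e): allowed.
(d)–(f): allowed.
(e)–(f): forbidden (parity, ΔL).
Allowed pairs: 4 of 15.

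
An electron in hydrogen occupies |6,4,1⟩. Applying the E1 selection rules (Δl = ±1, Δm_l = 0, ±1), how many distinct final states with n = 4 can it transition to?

E1 requires Δl = ±1, so l_f ∈ {3, 5}; with 0 ≤ l_f ≤ n_f−1 = 3, the allowed l_f values are {3}.
For l_f = 3: m_f ∈ {m_i−1, m_i, m_i+1} ∩ [−3, 3] = {0, 1, 2} → 3 states.
Total: 3.

3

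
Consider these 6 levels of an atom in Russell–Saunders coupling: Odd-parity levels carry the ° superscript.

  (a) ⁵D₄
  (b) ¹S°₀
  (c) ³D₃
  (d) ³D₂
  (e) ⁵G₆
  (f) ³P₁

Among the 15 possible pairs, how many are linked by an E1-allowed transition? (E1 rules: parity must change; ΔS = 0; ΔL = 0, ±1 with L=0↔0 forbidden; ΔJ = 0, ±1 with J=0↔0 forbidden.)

0

(a)–(b): forbidden (ΔS, ΔL, ΔJ).
(a)–(c): forbidden (parity, ΔS).
(a)–(d): forbidden (parity, ΔS, ΔJ).
(a)–(e): forbidden (parity, ΔL, ΔJ).
(a)–(f): forbidden (parity, ΔS, ΔJ).
(b)–(c): forbidden (ΔS, ΔL, ΔJ).
(b)–(d): forbidden (ΔS, ΔL, ΔJ).
(b)–(e): forbidden (ΔS, ΔL, ΔJ).
(b)–(f): forbidden (ΔS).
(c)–(d): forbidden (parity).
(c)–(e): forbidden (parity, ΔS, ΔL, ΔJ).
(c)–(f): forbidden (parity, ΔJ).
(d)–(e): forbidden (parity, ΔS, ΔL, ΔJ).
(d)–(f): forbidden (parity).
(e)–(f): forbidden (parity, ΔS, ΔL, ΔJ).
Allowed pairs: 0 of 15.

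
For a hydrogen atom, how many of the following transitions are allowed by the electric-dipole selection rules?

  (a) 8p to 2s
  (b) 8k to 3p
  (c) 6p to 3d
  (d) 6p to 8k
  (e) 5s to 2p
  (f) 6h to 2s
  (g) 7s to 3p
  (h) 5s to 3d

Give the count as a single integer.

4

(a) allowed
(b) forbidden — Δl = -6 (E1 requires Δl = ±1)
(c) allowed
(d) forbidden — Δl = +6 (E1 requires Δl = ±1)
(e) allowed
(f) forbidden — Δl = -5 (E1 requires Δl = ±1)
(g) allowed
(h) forbidden — Δl = +2 (E1 requires Δl = ±1)
Total allowed: 4 of 8.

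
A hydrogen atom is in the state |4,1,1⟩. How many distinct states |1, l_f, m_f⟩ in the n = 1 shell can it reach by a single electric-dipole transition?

1

E1 requires Δl = ±1, so l_f ∈ {0, 2}; with 0 ≤ l_f ≤ n_f−1 = 0, the allowed l_f values are {0}.
For l_f = 0: m_f ∈ {m_i−1, m_i, m_i+1} ∩ [−0, 0] = {0} → 1 state.
Total: 1.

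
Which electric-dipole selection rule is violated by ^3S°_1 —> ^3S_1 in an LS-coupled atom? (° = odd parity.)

the L=0 ↔ L=0 exclusion

Parity must change: odd → even — ✓.
ΔS = 0: S: 1 → 1 — ✓.
ΔL = 0, ±1 (not L=0↔0): L: 0 → 0, ΔL = +0 — ✗.
ΔJ = 0, ±1 (not J=0↔0): J: 1 → 1, ΔJ = +0 — ✓.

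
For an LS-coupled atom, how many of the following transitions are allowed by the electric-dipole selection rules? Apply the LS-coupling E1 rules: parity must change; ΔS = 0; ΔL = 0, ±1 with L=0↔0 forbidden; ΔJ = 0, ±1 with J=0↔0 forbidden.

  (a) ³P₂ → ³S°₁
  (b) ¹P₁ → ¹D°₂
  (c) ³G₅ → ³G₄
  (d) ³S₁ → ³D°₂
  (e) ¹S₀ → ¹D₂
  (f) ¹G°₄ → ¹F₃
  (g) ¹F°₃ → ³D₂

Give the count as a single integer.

3

(a) allowed
(b) allowed
(c) forbidden (parity fails)
(d) forbidden (ΔL fails)
(e) forbidden (parity, ΔL, ΔJ fail)
(f) allowed
(g) forbidden (ΔS fails)
Total allowed: 3 of 7.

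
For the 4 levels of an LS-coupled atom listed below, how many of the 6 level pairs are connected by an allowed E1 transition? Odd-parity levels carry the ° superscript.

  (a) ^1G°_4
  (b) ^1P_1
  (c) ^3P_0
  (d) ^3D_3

0

(a)–(b): forbidden (ΔL, ΔJ).
(a)–(c): forbidden (ΔS, ΔL, ΔJ).
(a)–(d): forbidden (ΔS, ΔL).
(b)–(c): forbidden (parity, ΔS).
(b)–(d): forbidden (parity, ΔS, ΔJ).
(c)–(d): forbidden (parity, ΔJ).
Allowed pairs: 0 of 6.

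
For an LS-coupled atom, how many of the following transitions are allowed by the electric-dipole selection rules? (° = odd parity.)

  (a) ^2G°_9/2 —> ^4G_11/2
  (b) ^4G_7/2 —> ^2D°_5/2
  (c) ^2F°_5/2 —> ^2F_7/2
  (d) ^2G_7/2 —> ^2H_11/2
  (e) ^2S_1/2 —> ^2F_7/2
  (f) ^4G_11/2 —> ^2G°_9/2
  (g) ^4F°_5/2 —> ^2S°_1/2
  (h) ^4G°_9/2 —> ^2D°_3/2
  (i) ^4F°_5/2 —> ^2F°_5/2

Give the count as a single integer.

(a) forbidden (ΔS fails)
(b) forbidden (ΔS, ΔL fail)
(c) allowed
(d) forbidden (parity, ΔJ fail)
(e) forbidden (parity, ΔL, ΔJ fail)
(f) forbidden (ΔS fails)
(g) forbidden (parity, ΔS, ΔL, ΔJ fail)
(h) forbidden (parity, ΔS, ΔL, ΔJ fail)
(i) forbidden (parity, ΔS fail)
Total allowed: 1 of 9.

1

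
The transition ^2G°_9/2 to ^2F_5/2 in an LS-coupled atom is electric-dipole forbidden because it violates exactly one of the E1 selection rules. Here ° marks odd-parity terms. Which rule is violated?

Initial level: S=1/2, L=4, J=9/2, parity odd. Final level: S=1/2, L=3, J=5/2, parity even.
Parity must change: odd → even — ✓.
ΔS = 0: S: 1/2 → 1/2 — ✓.
ΔL = 0, ±1 (not L=0↔0): L: 4 → 3, ΔL = -1 — ✓.
ΔJ = 0, ±1 (not J=0↔0): J: 9/2 → 5/2, ΔJ = -2 — ✗.

the ΔJ = 0, ±1 rule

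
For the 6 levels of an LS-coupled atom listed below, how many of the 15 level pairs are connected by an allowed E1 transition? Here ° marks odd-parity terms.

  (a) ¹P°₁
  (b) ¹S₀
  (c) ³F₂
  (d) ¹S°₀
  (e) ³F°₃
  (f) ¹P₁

(a)–(b): allowed.
(a)–(c): forbidden (ΔS, ΔL).
(a)–(d): forbidden (parity).
(a)–(e): forbidden (parity, ΔS, ΔL, ΔJ).
(a)–(f): allowed.
(b)–(c): forbidden (parity, ΔS, ΔL, ΔJ).
(b)–(d): forbidden (ΔL, ΔJ).
(b)–(e): forbidden (ΔS, ΔL, ΔJ).
(b)–(f): forbidden (parity).
(c)–(d): forbidden (ΔS, ΔL, ΔJ).
(c)–(e): allowed.
(c)–(f): forbidden (parity, ΔS, ΔL).
(d)–(e): forbidden (parity, ΔS, ΔL, ΔJ).
(d)–(f): allowed.
(e)–(f): forbidden (ΔS, ΔL, ΔJ).
Allowed pairs: 4 of 15.

4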